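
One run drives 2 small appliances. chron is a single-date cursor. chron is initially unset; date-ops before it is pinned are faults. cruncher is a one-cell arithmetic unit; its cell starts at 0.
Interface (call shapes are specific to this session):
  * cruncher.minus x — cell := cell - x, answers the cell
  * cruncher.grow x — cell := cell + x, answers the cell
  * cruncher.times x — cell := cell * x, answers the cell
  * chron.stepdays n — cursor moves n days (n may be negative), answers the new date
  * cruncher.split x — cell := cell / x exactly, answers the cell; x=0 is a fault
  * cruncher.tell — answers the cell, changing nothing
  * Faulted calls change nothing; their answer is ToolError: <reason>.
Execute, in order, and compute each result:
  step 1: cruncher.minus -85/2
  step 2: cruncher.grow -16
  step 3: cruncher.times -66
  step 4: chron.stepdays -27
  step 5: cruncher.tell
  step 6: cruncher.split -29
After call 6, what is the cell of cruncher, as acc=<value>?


>>> cruncher.minus x: -85/2
[out] 85/2
>>> cruncher.grow x: -16
[out] 53/2
>>> cruncher.times x: -66
[out] -1749
>>> chron.stepdays n: -27
[out] ToolError: no date set
>>> cruncher.tell
[out] -1749
>>> cruncher.split x: -29
[out] 1749/29

Answer: acc=1749/29


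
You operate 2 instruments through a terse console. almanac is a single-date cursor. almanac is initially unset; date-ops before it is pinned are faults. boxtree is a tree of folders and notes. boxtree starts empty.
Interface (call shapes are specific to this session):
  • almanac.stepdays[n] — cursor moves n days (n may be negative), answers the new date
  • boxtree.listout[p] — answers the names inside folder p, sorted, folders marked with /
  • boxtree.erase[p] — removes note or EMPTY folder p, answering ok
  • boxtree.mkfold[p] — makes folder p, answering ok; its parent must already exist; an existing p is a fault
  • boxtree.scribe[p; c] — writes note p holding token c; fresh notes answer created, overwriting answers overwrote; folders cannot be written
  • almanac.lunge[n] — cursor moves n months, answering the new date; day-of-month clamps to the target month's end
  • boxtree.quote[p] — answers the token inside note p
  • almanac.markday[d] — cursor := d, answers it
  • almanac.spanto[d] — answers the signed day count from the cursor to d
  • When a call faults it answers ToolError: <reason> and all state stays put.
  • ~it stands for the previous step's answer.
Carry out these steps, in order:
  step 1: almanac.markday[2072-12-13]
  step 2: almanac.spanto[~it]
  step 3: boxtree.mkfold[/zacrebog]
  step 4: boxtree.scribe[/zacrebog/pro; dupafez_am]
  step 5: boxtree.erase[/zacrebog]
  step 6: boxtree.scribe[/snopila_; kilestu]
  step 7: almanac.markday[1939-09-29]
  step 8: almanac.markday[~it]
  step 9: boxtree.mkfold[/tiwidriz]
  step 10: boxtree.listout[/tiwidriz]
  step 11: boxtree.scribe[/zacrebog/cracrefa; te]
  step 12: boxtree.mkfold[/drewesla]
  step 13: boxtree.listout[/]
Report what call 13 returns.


→ markday(d: 2072-12-13)
← 2072-12-13
→ spanto(d: ~it)
← 0
→ mkfold(p: /zacrebog)
← ok
→ scribe(p: /zacrebog/pro, c: dupafez_am)
← created
→ erase(p: /zacrebog)
← ToolError: not empty
→ scribe(p: /snopila_, c: kilestu)
← created
→ markday(d: 1939-09-29)
← 1939-09-29
→ markday(d: ~it)
← 1939-09-29
→ mkfold(p: /tiwidriz)
← ok
→ listout(p: /tiwidriz)
← []
→ scribe(p: /zacrebog/cracrefa, c: te)
← created
→ mkfold(p: /drewesla)
← ok
→ listout(p: /)
← [drewesla/, snopila_, tiwidriz/, zacrebog/]

Answer: [drewesla/, snopila_, tiwidriz/, zacrebog/]


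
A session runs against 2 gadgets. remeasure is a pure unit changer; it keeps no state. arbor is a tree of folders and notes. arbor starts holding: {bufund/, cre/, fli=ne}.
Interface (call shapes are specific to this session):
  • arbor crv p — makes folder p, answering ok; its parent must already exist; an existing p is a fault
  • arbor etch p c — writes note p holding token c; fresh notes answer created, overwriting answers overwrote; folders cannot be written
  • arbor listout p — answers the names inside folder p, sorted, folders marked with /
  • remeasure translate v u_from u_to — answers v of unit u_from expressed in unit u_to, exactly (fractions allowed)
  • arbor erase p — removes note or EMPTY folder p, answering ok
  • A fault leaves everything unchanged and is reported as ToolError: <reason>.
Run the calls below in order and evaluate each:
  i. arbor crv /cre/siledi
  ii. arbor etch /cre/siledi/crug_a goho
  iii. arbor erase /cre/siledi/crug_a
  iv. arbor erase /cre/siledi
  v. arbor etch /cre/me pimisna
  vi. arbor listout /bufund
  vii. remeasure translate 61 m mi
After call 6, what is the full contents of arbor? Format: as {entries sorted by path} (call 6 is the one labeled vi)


// arbor crv(p: /cre/siledi) -> ok
// arbor etch(p: /cre/siledi/crug_a, c: goho) -> created
// arbor erase(p: /cre/siledi/crug_a) -> ok
// arbor erase(p: /cre/siledi) -> ok
// arbor etch(p: /cre/me, c: pimisna) -> created
// arbor listout(p: /bufund) -> []
// remeasure translate(v: 61, u_from: m, u_to: mi) -> 7625/201168

Answer: {bufund/, cre/, cre/me=pimisna, fli=ne}


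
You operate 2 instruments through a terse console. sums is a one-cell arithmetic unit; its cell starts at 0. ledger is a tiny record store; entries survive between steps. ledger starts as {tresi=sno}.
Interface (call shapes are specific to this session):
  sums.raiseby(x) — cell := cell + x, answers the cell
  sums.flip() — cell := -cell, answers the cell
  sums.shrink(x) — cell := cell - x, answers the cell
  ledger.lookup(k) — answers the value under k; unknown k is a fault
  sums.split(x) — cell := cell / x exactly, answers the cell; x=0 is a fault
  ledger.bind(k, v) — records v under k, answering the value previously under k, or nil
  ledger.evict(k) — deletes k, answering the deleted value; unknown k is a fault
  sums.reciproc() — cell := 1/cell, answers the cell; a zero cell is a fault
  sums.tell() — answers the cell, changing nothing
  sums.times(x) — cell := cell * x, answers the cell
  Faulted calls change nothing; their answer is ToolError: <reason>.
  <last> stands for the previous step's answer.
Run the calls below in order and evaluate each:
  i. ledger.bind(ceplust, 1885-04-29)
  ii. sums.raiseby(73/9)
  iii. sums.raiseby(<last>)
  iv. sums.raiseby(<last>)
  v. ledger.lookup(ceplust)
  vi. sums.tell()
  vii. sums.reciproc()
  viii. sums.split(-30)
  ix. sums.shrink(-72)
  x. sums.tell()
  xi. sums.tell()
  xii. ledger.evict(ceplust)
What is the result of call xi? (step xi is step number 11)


Answer: 210237/2920

Derivation:
% ledger.bind ceplust 1885-04-29
= nil
% sums.raiseby 73/9
= 73/9
% sums.raiseby <last>
= 146/9
% sums.raiseby <last>
= 292/9
% ledger.lookup ceplust
= 1885-04-29
% sums.tell
= 292/9
% sums.reciproc
= 9/292
% sums.split -30
= -3/2920
% sums.shrink -72
= 210237/2920
% sums.tell
= 210237/2920
% sums.tell
= 210237/2920
% ledger.evict ceplust
= 1885-04-29


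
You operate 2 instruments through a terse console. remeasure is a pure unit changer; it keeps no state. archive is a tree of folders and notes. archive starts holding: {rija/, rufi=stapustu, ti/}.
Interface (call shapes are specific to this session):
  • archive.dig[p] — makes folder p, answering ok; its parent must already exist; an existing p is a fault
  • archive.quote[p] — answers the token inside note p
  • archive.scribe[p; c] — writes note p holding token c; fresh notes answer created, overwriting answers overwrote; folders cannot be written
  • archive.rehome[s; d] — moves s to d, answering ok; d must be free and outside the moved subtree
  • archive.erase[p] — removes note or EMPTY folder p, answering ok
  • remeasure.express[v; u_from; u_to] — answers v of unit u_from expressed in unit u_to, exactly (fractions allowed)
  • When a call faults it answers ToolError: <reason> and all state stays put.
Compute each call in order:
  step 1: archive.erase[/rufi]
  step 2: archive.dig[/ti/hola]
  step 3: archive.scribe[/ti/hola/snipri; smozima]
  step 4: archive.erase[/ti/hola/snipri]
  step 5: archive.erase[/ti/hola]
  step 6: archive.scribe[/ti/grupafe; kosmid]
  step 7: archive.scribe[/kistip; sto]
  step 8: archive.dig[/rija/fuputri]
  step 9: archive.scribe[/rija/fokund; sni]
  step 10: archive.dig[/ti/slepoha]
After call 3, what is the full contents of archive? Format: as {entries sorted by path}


Answer: {rija/, ti/, ti/hola/, ti/hola/snipri=smozima}

Derivation:
-- 1. archive.erase(p='/rufi') => ok
-- 2. archive.dig(p='/ti/hola') => ok
-- 3. archive.scribe(p='/ti/hola/snipri', c='smozima') => created
-- 4. archive.erase(p='/ti/hola/snipri') => ok
-- 5. archive.erase(p='/ti/hola') => ok
-- 6. archive.scribe(p='/ti/grupafe', c='kosmid') => created
-- 7. archive.scribe(p='/kistip', c='sto') => created
-- 8. archive.dig(p='/rija/fuputri') => ok
-- 9. archive.scribe(p='/rija/fokund', c='sni') => created
-- 10. archive.dig(p='/ti/slepoha') => ok


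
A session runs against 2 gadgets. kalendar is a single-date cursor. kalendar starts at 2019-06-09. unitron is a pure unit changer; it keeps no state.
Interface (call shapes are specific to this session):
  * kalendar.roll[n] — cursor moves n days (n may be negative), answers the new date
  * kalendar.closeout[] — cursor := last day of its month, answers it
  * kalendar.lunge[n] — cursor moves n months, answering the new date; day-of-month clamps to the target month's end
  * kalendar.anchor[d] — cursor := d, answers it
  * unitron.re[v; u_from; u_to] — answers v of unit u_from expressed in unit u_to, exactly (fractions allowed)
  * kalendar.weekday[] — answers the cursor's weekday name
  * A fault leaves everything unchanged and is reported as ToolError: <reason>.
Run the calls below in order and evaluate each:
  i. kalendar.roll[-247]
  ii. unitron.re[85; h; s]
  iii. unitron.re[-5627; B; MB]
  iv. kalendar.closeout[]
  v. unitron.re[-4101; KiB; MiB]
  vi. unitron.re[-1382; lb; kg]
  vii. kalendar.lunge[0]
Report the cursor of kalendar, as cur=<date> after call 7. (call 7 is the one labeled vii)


I invoke kalendar.roll with n='-247', — result: 2018-10-05.
I run unitron.re with v='85', u_from='h', u_to='s', giving 306000.
I call unitron.re with v='-5627', u_from='B', u_to='MB', — result: -5627/1000000.
Next I call kalendar.closeout: 2018-10-31.
Calling unitron.re with v='-4101', u_from='KiB', u_to='MiB', and see -4101/1024.
I call unitron.re with v='-1382', u_from='lb', u_to='kg', which returns -31343232767/50000000.
Then kalendar.lunge with n='0', → 2018-10-31.

Answer: cur=2018-10-31


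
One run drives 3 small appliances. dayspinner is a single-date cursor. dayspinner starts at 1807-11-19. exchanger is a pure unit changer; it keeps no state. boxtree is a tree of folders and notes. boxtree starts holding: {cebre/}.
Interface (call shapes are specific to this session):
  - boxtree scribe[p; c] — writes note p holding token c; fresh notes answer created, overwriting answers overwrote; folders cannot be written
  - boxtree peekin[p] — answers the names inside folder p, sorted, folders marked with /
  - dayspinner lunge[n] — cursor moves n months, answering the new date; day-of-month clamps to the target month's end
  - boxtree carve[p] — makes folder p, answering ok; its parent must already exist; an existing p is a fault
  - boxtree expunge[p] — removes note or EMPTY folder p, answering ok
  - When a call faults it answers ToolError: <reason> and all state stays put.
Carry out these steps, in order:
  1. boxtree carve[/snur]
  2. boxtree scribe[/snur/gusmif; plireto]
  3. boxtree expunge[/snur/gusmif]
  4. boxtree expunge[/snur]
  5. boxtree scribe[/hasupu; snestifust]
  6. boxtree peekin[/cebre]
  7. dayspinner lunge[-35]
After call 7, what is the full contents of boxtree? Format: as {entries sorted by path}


% boxtree carve p=/snur
= ok
% boxtree scribe p=/snur/gusmif c=plireto
= created
% boxtree expunge p=/snur/gusmif
= ok
% boxtree expunge p=/snur
= ok
% boxtree scribe p=/hasupu c=snestifust
= created
% boxtree peekin p=/cebre
= []
% dayspinner lunge n=-35
= 1804-12-19

Answer: {cebre/, hasupu=snestifust}


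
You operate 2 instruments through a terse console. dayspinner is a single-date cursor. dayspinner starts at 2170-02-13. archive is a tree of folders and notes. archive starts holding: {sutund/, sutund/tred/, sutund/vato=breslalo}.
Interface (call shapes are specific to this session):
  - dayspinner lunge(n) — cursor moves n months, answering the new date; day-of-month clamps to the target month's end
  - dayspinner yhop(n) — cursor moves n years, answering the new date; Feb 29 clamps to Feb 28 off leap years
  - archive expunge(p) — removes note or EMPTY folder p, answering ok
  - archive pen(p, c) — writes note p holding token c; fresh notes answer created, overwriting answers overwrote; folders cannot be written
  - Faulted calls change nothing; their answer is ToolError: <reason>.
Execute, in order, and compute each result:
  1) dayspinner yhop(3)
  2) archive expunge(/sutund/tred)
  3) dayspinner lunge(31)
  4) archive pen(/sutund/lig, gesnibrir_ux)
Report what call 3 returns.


>>> dayspinner yhop n: 3
:: 2173-02-13
>>> archive expunge p: /sutund/tred
:: ok
>>> dayspinner lunge n: 31
:: 2175-09-13
>>> archive pen p: /sutund/lig c: gesnibrir_ux
:: created

Answer: 2175-09-13


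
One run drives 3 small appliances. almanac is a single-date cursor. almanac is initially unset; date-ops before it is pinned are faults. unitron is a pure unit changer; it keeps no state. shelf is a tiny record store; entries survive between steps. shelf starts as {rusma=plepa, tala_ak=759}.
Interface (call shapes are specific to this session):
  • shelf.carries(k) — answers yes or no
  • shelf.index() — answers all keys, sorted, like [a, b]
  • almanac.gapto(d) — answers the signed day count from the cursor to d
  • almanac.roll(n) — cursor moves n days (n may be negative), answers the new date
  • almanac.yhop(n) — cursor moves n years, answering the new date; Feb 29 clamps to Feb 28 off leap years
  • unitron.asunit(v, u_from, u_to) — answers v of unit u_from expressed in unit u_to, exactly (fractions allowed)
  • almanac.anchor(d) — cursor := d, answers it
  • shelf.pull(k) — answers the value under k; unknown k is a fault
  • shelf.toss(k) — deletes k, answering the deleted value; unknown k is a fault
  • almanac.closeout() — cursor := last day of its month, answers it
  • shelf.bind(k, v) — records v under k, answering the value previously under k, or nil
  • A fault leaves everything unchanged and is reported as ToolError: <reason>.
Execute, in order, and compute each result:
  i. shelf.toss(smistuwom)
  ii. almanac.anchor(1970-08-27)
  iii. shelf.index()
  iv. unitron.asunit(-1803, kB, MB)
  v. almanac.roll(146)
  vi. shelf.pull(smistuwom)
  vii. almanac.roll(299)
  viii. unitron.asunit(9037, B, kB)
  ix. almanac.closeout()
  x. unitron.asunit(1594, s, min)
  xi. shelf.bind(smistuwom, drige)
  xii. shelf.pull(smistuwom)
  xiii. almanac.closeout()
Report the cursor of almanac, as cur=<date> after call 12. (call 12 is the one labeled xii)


Answer: cur=1971-11-30

Derivation:
Step: shelf.toss[k=smistuwom]
Result: ToolError: no such key smistuwom
Step: almanac.anchor[d=1970-08-27]
Result: 1970-08-27
Step: shelf.index[]
Result: [rusma, tala_ak]
Step: unitron.asunit[v=-1803; u_from=kB; u_to=MB]
Result: -1803/1000
Step: almanac.roll[n=146]
Result: 1971-01-20
Step: shelf.pull[k=smistuwom]
Result: ToolError: no such key smistuwom
Step: almanac.roll[n=299]
Result: 1971-11-15
Step: unitron.asunit[v=9037; u_from=B; u_to=kB]
Result: 9037/1000
Step: almanac.closeout[]
Result: 1971-11-30
Step: unitron.asunit[v=1594; u_from=s; u_to=min]
Result: 797/30
Step: shelf.bind[k=smistuwom; v=drige]
Result: nil
Step: shelf.pull[k=smistuwom]
Result: drige
Step: almanac.closeout[]
Result: 1971-11-30


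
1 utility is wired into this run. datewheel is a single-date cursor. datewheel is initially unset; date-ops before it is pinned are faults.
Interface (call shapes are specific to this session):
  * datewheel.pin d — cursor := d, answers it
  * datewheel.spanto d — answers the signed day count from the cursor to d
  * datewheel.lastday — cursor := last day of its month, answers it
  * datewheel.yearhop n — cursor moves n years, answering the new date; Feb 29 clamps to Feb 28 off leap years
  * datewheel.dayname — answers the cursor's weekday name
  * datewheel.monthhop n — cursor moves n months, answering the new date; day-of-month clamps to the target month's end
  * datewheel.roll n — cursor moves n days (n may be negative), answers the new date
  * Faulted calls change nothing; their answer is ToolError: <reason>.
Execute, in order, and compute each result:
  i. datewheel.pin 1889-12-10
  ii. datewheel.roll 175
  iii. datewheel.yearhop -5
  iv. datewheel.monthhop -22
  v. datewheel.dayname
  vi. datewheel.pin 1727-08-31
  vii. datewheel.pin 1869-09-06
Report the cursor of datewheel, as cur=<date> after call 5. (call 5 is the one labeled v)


Answer: cur=1883-08-03

Derivation:
Act: datewheel.pin[1889-12-10]
Obs: 1889-12-10
Act: datewheel.roll[175]
Obs: 1890-06-03
Act: datewheel.yearhop[-5]
Obs: 1885-06-03
Act: datewheel.monthhop[-22]
Obs: 1883-08-03
Act: datewheel.dayname[]
Obs: Friday
Act: datewheel.pin[1727-08-31]
Obs: 1727-08-31
Act: datewheel.pin[1869-09-06]
Obs: 1869-09-06


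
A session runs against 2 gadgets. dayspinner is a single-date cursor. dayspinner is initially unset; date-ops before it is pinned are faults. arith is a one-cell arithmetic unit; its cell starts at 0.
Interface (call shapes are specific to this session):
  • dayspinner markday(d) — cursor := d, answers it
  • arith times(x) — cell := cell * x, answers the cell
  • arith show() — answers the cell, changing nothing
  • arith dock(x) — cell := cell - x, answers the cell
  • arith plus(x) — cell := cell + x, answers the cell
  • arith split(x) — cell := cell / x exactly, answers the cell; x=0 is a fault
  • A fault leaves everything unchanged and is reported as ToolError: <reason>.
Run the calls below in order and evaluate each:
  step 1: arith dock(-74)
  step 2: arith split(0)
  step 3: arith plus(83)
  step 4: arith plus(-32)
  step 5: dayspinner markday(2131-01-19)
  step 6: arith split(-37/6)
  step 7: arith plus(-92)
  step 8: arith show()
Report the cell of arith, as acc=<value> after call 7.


% 1. arith dock(x: -74) => 74
% 2. arith split(x: 0) => ToolError: division by zero
% 3. arith plus(x: 83) => 157
% 4. arith plus(x: -32) => 125
% 5. dayspinner markday(d: 2131-01-19) => 2131-01-19
% 6. arith split(x: -37/6) => -750/37
% 7. arith plus(x: -92) => -4154/37
% 8. arith show() => -4154/37

Answer: acc=-4154/37


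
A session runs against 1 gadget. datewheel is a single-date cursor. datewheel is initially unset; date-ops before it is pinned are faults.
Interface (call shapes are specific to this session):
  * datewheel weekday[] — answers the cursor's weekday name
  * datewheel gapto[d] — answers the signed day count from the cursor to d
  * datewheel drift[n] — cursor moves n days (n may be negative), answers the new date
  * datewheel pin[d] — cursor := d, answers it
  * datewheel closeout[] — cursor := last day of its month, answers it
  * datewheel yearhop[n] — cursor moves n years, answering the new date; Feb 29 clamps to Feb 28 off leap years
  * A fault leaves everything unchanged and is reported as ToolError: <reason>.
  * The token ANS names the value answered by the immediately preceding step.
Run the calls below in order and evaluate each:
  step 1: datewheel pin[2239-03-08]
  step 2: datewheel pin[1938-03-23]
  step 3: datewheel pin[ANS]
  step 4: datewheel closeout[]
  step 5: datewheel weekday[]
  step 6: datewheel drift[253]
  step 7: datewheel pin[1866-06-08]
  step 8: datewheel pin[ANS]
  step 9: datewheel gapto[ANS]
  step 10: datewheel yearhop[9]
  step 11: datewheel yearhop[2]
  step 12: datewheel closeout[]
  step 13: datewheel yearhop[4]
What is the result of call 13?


Answer: 1881-06-30

Derivation:
~$ datewheel pin d='2239-03-08'
:: 2239-03-08
~$ datewheel pin d='1938-03-23'
:: 1938-03-23
~$ datewheel pin d='ANS'
:: 1938-03-23
~$ datewheel closeout
:: 1938-03-31
~$ datewheel weekday
:: Thursday
~$ datewheel drift n='253'
:: 1938-12-09
~$ datewheel pin d='1866-06-08'
:: 1866-06-08
~$ datewheel pin d='ANS'
:: 1866-06-08
~$ datewheel gapto d='ANS'
:: 0
~$ datewheel yearhop n='9'
:: 1875-06-08
~$ datewheel yearhop n='2'
:: 1877-06-08
~$ datewheel closeout
:: 1877-06-30
~$ datewheel yearhop n='4'
:: 1881-06-30


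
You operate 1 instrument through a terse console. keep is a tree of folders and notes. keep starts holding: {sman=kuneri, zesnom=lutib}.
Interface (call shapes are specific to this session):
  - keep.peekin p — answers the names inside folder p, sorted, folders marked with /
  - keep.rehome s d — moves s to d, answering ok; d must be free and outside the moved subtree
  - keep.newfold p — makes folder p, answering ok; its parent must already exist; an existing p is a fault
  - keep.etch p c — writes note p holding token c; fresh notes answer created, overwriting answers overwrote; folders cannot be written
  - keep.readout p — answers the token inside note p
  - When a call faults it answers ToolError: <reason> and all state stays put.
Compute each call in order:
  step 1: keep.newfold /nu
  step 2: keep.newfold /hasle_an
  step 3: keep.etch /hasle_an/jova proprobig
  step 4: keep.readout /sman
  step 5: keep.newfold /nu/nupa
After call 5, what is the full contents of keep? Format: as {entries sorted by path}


% 1. keep.newfold(p→/nu) : ok
% 2. keep.newfold(p→/hasle_an) : ok
% 3. keep.etch(p→/hasle_an/jova, c→proprobig) : created
% 4. keep.readout(p→/sman) : kuneri
% 5. keep.newfold(p→/nu/nupa) : ok

Answer: {hasle_an/, hasle_an/jova=proprobig, nu/, nu/nupa/, sman=kuneri, zesnom=lutib}


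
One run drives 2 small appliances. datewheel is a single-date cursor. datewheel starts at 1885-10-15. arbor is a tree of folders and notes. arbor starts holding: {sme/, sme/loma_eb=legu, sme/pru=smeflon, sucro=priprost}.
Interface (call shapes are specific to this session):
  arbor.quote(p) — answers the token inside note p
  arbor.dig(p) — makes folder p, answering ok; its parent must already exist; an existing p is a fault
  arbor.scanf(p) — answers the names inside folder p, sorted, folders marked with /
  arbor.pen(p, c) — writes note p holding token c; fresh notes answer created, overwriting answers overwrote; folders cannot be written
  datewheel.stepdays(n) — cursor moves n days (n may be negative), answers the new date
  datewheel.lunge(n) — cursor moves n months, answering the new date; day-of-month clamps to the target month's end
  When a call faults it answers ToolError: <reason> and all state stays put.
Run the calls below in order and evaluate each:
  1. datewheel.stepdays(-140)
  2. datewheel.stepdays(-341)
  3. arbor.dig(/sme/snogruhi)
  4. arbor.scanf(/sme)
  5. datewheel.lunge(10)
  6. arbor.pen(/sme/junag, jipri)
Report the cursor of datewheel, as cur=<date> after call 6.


Answer: cur=1885-04-21

Derivation:
CALL datewheel.stepdays[-140]
RET  1885-05-28
CALL datewheel.stepdays[-341]
RET  1884-06-21
CALL arbor.dig[/sme/snogruhi]
RET  ok
CALL arbor.scanf[/sme]
RET  [loma_eb, pru, snogruhi/]
CALL datewheel.lunge[10]
RET  1885-04-21
CALL arbor.pen[/sme/junag; jipri]
RET  created


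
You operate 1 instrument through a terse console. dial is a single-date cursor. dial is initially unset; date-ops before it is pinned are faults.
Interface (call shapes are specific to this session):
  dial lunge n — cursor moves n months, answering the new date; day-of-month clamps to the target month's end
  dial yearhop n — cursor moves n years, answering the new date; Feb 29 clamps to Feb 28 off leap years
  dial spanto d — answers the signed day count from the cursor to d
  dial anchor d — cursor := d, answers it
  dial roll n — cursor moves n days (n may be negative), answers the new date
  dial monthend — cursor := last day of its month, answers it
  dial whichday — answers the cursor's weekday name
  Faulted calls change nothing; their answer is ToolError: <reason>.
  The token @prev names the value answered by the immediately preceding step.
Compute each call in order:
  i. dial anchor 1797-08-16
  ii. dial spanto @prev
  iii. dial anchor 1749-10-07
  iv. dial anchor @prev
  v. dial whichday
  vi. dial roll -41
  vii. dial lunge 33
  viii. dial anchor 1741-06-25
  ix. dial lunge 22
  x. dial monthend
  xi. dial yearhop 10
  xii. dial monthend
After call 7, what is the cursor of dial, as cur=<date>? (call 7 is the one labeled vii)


Next I call dial anchor on d='1797-08-16', giving 1797-08-16.
Using dial spanto on d='@prev', and get 0.
I call dial anchor on d='1749-10-07', which returns 1749-10-07.
Now I run dial anchor on d='@prev', and see 1749-10-07.
Calling dial whichday(): Tuesday.
I try dial roll on n='-41', and get 1749-08-27.
I call dial lunge on n='33', and get 1752-05-27.
Now I run dial anchor on d='1741-06-25', which returns 1741-06-25.
Invoking dial lunge on n='22', and see 1743-04-25.
Then dial monthend(), giving 1743-04-30.
I try dial yearhop on n='10', — result: 1753-04-30.
Invoking dial monthend, yielding 1753-04-30.

Answer: cur=1752-05-27


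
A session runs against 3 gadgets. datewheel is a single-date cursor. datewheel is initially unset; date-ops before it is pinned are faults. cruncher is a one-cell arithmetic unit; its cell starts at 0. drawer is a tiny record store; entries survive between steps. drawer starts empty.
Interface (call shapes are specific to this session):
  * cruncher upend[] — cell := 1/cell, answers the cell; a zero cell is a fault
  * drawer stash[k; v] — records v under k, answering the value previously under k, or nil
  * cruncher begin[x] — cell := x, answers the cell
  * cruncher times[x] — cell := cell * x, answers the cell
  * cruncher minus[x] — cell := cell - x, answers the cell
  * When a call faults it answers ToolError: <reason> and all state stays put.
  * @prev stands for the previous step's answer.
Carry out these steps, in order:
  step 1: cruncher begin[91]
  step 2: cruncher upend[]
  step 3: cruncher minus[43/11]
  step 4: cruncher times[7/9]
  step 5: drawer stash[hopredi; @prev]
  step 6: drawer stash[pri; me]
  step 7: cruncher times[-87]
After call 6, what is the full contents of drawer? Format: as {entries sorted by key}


Answer: {hopredi=-3902/1287, pri=me}

Derivation:
I invoke cruncher begin on x: 91, yielding 91.
I use cruncher upend, giving 1/91.
I run cruncher minus on x: 43/11: -3902/1001.
I invoke cruncher times on x: 7/9: -3902/1287.
I try drawer stash on k: hopredi, v: @prev, yielding nil.
Now I run drawer stash on k: pri, v: me, — result: nil.
Invoking cruncher times on x: -87, giving 113158/429.


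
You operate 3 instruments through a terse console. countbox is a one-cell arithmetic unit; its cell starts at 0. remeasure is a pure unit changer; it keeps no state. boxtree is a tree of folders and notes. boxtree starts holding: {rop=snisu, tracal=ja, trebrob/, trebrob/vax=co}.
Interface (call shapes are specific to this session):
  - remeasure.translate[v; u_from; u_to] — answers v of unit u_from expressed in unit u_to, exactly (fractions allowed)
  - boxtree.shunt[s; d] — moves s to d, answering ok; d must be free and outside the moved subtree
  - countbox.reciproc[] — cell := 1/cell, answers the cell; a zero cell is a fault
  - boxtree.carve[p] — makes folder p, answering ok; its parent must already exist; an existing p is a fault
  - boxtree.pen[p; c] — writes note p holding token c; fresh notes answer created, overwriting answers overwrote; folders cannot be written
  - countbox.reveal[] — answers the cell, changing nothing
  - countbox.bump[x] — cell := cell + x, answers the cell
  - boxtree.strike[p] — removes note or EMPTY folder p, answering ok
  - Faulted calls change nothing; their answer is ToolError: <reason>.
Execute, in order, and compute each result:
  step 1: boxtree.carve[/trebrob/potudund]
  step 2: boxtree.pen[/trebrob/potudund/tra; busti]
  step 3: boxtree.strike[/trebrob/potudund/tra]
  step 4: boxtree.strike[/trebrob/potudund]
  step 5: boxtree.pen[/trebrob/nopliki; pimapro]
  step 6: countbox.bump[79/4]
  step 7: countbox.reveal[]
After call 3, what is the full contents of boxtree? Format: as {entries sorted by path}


Step: boxtree.carve[/trebrob/potudund]
Result: ok
Step: boxtree.pen[/trebrob/potudund/tra; busti]
Result: created
Step: boxtree.strike[/trebrob/potudund/tra]
Result: ok
Step: boxtree.strike[/trebrob/potudund]
Result: ok
Step: boxtree.pen[/trebrob/nopliki; pimapro]
Result: created
Step: countbox.bump[79/4]
Result: 79/4
Step: countbox.reveal[]
Result: 79/4

Answer: {rop=snisu, tracal=ja, trebrob/, trebrob/potudund/, trebrob/vax=co}


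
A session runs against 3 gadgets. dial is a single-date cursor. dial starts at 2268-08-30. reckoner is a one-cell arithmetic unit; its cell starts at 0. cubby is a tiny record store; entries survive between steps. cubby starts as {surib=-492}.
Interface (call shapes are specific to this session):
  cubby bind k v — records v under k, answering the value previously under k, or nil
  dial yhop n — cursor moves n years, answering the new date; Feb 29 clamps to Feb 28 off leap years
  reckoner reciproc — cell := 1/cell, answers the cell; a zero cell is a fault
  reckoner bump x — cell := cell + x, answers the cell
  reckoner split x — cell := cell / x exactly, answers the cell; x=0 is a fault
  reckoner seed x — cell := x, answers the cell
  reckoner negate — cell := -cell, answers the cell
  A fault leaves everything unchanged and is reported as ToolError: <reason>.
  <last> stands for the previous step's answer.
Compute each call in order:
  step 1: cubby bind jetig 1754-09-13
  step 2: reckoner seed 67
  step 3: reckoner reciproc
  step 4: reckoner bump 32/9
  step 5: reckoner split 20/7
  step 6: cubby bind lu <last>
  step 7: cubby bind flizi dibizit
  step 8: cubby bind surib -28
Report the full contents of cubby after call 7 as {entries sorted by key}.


Calling cubby bind(jetig, 1754-09-13), and see nil.
I call reckoner seed(67), and get 67.
I try reckoner reciproc(), — result: 1/67.
Now I run reckoner bump(32/9), yielding 2153/603.
I invoke reckoner split(20/7), → 15071/12060.
I invoke cubby bind(lu, <last>), — result: nil.
I invoke cubby bind(flizi, dibizit), yielding nil.
I call cubby bind(surib, -28), which returns -492.

Answer: {flizi=dibizit, jetig=1754-09-13, lu=15071/12060, surib=-492}


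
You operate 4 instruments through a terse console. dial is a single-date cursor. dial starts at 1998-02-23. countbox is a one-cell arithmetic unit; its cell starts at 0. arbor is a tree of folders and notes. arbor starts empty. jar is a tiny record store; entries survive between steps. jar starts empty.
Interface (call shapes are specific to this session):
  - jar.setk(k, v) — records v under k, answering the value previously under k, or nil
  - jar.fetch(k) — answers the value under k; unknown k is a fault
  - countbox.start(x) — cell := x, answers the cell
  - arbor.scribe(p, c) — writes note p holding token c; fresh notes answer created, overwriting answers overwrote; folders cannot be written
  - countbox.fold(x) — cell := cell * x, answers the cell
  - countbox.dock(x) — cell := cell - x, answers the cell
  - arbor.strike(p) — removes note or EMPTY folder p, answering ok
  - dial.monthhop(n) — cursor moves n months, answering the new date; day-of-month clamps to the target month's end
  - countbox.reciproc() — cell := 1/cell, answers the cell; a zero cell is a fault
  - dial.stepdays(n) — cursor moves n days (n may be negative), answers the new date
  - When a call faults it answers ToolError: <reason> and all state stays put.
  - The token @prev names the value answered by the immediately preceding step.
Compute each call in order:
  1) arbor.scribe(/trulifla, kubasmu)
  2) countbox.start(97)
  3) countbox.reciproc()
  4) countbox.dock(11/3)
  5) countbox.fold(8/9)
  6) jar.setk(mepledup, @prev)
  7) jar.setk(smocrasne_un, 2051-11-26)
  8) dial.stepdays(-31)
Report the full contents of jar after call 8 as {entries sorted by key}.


Answer: {mepledup=-8512/2619, smocrasne_un=2051-11-26}

Derivation:
# arbor.scribe(p: /trulifla, c: kubasmu) -> created
# countbox.start(x: 97) -> 97
# countbox.reciproc() -> 1/97
# countbox.dock(x: 11/3) -> -1064/291
# countbox.fold(x: 8/9) -> -8512/2619
# jar.setk(k: mepledup, v: @prev) -> nil
# jar.setk(k: smocrasne_un, v: 2051-11-26) -> nil
# dial.stepdays(n: -31) -> 1998-01-23


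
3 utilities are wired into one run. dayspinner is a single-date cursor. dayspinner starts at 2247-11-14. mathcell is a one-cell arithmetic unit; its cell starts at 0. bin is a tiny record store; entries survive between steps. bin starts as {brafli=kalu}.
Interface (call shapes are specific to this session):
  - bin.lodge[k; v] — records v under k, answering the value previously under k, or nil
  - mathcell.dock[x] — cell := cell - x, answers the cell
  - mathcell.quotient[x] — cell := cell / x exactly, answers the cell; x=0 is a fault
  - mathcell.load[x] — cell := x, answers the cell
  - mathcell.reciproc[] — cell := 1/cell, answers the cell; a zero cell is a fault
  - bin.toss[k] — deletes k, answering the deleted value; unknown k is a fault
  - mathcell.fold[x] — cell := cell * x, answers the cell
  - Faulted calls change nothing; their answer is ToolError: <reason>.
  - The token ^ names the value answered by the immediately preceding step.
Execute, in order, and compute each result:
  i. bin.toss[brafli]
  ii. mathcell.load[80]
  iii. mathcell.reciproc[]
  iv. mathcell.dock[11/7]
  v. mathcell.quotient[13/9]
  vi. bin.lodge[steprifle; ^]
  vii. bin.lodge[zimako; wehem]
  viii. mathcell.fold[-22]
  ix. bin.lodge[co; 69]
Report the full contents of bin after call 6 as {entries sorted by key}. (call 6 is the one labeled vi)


Answer: {steprifle=-7857/7280}

Derivation:
-- 1. bin.toss(brafli) == kalu
-- 2. mathcell.load(80) == 80
-- 3. mathcell.reciproc() == 1/80
-- 4. mathcell.dock(11/7) == -873/560
-- 5. mathcell.quotient(13/9) == -7857/7280
-- 6. bin.lodge(steprifle, ^) == nil
-- 7. bin.lodge(zimako, wehem) == nil
-- 8. mathcell.fold(-22) == 86427/3640
-- 9. bin.lodge(co, 69) == nil


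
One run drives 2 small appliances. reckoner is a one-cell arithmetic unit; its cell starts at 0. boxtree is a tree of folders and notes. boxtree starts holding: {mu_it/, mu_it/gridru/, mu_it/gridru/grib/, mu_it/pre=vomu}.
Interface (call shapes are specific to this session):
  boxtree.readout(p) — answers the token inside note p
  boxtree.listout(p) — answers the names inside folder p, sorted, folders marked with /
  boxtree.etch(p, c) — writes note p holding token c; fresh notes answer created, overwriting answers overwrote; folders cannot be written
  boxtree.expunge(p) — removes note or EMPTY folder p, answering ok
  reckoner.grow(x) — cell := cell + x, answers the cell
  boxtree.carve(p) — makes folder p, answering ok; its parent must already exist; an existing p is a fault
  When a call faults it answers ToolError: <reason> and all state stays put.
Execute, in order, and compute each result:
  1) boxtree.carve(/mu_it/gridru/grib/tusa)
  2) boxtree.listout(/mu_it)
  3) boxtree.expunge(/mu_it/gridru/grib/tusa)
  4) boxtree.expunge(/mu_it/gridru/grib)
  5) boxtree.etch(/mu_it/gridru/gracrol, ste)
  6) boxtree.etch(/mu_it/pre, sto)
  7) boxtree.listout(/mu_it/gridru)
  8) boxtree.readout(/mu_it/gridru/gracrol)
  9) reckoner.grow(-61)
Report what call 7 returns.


Do: carve[/mu_it/gridru/grib/tusa]
See: ok
Do: listout[/mu_it]
See: [gridru/, pre]
Do: expunge[/mu_it/gridru/grib/tusa]
See: ok
Do: expunge[/mu_it/gridru/grib]
See: ok
Do: etch[/mu_it/gridru/gracrol; ste]
See: created
Do: etch[/mu_it/pre; sto]
See: overwrote
Do: listout[/mu_it/gridru]
See: [gracrol]
Do: readout[/mu_it/gridru/gracrol]
See: ste
Do: grow[-61]
See: -61

Answer: [gracrol]


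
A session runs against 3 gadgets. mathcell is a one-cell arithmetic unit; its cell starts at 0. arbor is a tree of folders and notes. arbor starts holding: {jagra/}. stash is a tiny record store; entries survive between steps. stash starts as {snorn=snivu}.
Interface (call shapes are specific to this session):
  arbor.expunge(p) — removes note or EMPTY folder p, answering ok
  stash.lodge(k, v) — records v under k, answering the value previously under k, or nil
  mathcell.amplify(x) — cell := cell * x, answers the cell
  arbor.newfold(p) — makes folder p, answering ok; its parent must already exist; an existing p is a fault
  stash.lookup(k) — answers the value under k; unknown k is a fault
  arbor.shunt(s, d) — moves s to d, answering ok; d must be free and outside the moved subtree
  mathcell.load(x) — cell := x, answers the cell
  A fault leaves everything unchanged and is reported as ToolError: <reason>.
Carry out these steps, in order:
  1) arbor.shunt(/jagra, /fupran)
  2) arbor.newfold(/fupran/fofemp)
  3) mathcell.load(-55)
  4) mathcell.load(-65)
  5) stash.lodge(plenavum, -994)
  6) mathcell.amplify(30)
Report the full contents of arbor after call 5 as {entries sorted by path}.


Answer: {fupran/, fupran/fofemp/}

Derivation:
Do: arbor.shunt[s: /jagra; d: /fupran]
See: ok
Do: arbor.newfold[p: /fupran/fofemp]
See: ok
Do: mathcell.load[x: -55]
See: -55
Do: mathcell.load[x: -65]
See: -65
Do: stash.lodge[k: plenavum; v: -994]
See: nil
Do: mathcell.amplify[x: 30]
See: -1950


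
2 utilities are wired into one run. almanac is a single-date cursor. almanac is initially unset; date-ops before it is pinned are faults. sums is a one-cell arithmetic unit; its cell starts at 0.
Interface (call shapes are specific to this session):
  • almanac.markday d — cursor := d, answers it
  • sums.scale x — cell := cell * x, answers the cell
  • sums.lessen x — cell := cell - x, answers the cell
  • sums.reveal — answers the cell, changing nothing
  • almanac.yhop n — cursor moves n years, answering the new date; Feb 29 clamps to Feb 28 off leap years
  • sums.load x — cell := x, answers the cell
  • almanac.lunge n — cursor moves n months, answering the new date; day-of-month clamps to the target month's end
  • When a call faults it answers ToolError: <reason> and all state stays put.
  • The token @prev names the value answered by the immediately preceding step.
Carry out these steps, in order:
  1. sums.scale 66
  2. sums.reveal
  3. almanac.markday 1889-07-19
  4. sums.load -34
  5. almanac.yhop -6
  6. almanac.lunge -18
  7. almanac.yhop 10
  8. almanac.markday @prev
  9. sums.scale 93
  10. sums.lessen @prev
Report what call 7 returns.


# 1. sums.scale(x=66) => 0
# 2. sums.reveal() => 0
# 3. almanac.markday(d=1889-07-19) => 1889-07-19
# 4. sums.load(x=-34) => -34
# 5. almanac.yhop(n=-6) => 1883-07-19
# 6. almanac.lunge(n=-18) => 1882-01-19
# 7. almanac.yhop(n=10) => 1892-01-19
# 8. almanac.markday(d=@prev) => 1892-01-19
# 9. sums.scale(x=93) => -3162
# 10. sums.lessen(x=@prev) => 0

Answer: 1892-01-19


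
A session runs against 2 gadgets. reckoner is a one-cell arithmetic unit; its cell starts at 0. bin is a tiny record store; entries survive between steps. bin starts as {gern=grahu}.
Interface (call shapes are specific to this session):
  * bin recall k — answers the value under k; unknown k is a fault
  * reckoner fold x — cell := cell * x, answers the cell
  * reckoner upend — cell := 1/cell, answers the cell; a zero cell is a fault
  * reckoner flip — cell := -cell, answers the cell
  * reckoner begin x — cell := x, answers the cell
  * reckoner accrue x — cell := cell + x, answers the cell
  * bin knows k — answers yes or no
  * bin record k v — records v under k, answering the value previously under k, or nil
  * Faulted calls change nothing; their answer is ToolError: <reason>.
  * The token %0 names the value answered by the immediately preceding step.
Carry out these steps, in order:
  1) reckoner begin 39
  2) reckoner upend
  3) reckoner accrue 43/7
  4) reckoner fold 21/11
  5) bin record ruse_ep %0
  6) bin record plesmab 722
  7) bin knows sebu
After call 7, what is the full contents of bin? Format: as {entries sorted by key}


Answer: {gern=grahu, plesmab=722, ruse_ep=1684/143}

Derivation:
→ reckoner begin(x='39')
← 39
→ reckoner upend()
← 1/39
→ reckoner accrue(x='43/7')
← 1684/273
→ reckoner fold(x='21/11')
← 1684/143
→ bin record(k='ruse_ep', v='%0')
← nil
→ bin record(k='plesmab', v='722')
← nil
→ bin knows(k='sebu')
← no
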